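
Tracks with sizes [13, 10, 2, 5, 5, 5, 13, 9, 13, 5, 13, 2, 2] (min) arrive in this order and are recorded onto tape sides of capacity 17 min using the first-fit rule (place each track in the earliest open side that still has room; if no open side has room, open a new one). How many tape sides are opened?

  13 → side 1 (new)  [load 13/17]
  10 → side 2 (new)  [load 10/17]
  2 → side 1  [load 15/17]
  5 → side 2  [load 15/17]
  5 → side 3 (new)  [load 5/17]
  5 → side 3  [load 10/17]
  13 → side 4 (new)  [load 13/17]
  9 → side 5 (new)  [load 9/17]
  13 → side 6 (new)  [load 13/17]
  5 → side 3  [load 15/17]
  13 → side 7 (new)  [load 13/17]
  2 → side 1  [load 17/17]
  2 → side 2  [load 17/17]
7 tape sides opened.

7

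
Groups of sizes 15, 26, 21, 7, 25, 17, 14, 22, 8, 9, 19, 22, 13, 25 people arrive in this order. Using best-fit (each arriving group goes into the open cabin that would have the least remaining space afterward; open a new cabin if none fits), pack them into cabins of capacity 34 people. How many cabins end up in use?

  15 → cabin 1 (new)  [load 15/34]
  26 → cabin 2 (new)  [load 26/34]
  21 → cabin 3 (new)  [load 21/34]
  7 → cabin 2  [load 33/34]
  25 → cabin 4 (new)  [load 25/34]
  17 → cabin 1  [load 32/34]
  14 → cabin 5 (new)  [load 14/34]
  22 → cabin 6 (new)  [load 22/34]
  8 → cabin 4  [load 33/34]
  9 → cabin 6  [load 31/34]
  19 → cabin 5  [load 33/34]
  22 → cabin 7 (new)  [load 22/34]
  13 → cabin 3  [load 34/34]
  25 → cabin 8 (new)  [load 25/34]
8 cabins opened.

8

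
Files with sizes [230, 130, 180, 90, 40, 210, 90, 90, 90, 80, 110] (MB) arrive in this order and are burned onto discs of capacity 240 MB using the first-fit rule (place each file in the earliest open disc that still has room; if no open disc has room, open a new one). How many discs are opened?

7

  230 → disc 1 (new)  [load 230/240]
  130 → disc 2 (new)  [load 130/240]
  180 → disc 3 (new)  [load 180/240]
  90 → disc 2  [load 220/240]
  40 → disc 3  [load 220/240]
  210 → disc 4 (new)  [load 210/240]
  90 → disc 5 (new)  [load 90/240]
  90 → disc 5  [load 180/240]
  90 → disc 6 (new)  [load 90/240]
  80 → disc 6  [load 170/240]
  110 → disc 7 (new)  [load 110/240]
7 discs opened.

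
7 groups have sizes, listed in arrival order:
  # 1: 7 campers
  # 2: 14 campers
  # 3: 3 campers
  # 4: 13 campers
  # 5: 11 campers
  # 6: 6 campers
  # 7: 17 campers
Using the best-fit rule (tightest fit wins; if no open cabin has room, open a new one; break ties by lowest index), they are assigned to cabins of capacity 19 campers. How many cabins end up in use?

4

  7 → cabin 1 (new)  [load 7/19]
  14 → cabin 2 (new)  [load 14/19]
  3 → cabin 2  [load 17/19]
  13 → cabin 3 (new)  [load 13/19]
  11 → cabin 1  [load 18/19]
  6 → cabin 3  [load 19/19]
  17 → cabin 4 (new)  [load 17/19]
4 cabins opened.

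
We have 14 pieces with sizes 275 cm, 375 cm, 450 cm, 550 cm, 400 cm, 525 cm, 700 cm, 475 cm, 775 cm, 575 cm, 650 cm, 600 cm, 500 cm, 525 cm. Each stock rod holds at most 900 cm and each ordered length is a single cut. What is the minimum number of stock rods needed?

Total = 775 + 700 + 650 + 600 + 575 + 550 + 525 + 525 + 500 + 475 + 450 + 400 + 375 + 275 = 7375 cm.
Lower bound: ⌈7375/900⌉ = 9 stock rods.
Also, 10 pieces each exceed 450 cm, and no two of those can share a stock rod, so at least 10 stock rods are needed.
A packing using 11 stock rods:
  stock rod 1: 775 = 775
  stock rod 2: 700 = 700
  stock rod 3: 650 = 650
  stock rod 4: 600 + 275 = 875
  stock rod 5: 575 = 575
  stock rod 6: 550 = 550
  stock rod 7: 525 + 375 = 900
  stock rod 8: 525 = 525
  stock rod 9: 500 + 400 = 900
  stock rod 10: 475 = 475
  stock rod 11: 450 = 450
No arrangement into 10 stock rods stays within capacity, so 11 is optimal.

11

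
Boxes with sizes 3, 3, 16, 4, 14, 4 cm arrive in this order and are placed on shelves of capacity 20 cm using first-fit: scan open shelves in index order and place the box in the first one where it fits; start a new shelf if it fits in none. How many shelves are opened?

  3 → shelf 1 (new)  [load 3/20]
  3 → shelf 1  [load 6/20]
  16 → shelf 2 (new)  [load 16/20]
  4 → shelf 1  [load 10/20]
  14 → shelf 3 (new)  [load 14/20]
  4 → shelf 1  [load 14/20]
3 shelves opened.

3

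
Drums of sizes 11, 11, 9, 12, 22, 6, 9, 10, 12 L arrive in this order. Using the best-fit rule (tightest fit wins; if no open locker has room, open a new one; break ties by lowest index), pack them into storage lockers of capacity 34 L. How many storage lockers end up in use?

  11 → locker 1 (new)  [load 11/34]
  11 → locker 1  [load 22/34]
  9 → locker 1  [load 31/34]
  12 → locker 2 (new)  [load 12/34]
  22 → locker 2  [load 34/34]
  6 → locker 3 (new)  [load 6/34]
  9 → locker 3  [load 15/34]
  10 → locker 3  [load 25/34]
  12 → locker 4 (new)  [load 12/34]
4 storage lockers opened.

4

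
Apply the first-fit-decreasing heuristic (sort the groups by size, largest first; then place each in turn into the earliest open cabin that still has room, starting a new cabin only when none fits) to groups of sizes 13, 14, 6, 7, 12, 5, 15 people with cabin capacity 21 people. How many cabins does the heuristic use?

4

Sorted descending: 15, 14, 13, 12, 7, 6, 5.
  15 → cabin 1 (new)  [load 15/21]
  14 → cabin 2 (new)  [load 14/21]
  13 → cabin 3 (new)  [load 13/21]
  12 → cabin 4 (new)  [load 12/21]
  7 → cabin 2  [load 21/21]
  6 → cabin 1  [load 21/21]
  5 → cabin 3  [load 18/21]
4 cabins opened.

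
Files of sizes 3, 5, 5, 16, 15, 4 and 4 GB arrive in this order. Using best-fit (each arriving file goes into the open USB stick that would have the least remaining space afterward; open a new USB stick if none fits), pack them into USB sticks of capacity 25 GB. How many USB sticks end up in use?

3

  3 → USB stick 1 (new)  [load 3/25]
  5 → USB stick 1  [load 8/25]
  5 → USB stick 1  [load 13/25]
  16 → USB stick 2 (new)  [load 16/25]
  15 → USB stick 3 (new)  [load 15/25]
  4 → USB stick 2  [load 20/25]
  4 → USB stick 2  [load 24/25]
3 USB sticks opened.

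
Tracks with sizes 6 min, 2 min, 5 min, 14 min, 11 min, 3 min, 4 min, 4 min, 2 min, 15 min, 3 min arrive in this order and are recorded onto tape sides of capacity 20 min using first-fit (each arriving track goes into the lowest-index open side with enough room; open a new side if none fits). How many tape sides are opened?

  6 → side 1 (new)  [load 6/20]
  2 → side 1  [load 8/20]
  5 → side 1  [load 13/20]
  14 → side 2 (new)  [load 14/20]
  11 → side 3 (new)  [load 11/20]
  3 → side 1  [load 16/20]
  4 → side 1  [load 20/20]
  4 → side 2  [load 18/20]
  2 → side 2  [load 20/20]
  15 → side 4 (new)  [load 15/20]
  3 → side 3  [load 14/20]
4 tape sides opened.

4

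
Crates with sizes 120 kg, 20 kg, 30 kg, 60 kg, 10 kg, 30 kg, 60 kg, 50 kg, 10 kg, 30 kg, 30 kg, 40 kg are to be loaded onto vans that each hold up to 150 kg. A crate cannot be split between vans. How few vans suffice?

Total = 120 + 60 + 60 + 50 + 40 + 30 + 30 + 30 + 30 + 20 + 10 + 10 = 490 kg.
Lower bound: ⌈490/150⌉ = 4 vans.
A packing using 4 vans:
  van 1: 120 + 30 = 150
  van 2: 60 + 60 + 30 = 150
  van 3: 50 + 40 + 30 + 30 = 150
  van 4: 20 + 10 + 10 = 40
This matches the lower bound, so 4 is optimal.

4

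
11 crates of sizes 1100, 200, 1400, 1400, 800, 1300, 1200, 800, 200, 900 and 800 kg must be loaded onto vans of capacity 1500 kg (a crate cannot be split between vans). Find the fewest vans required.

9

Total = 1400 + 1400 + 1300 + 1200 + 1100 + 900 + 800 + 800 + 800 + 200 + 200 = 10100 kg.
Lower bound: ⌈10100/1500⌉ = 7 vans.
Also, 9 crates each exceed 750 kg, and no two of those can share a van, so at least 9 vans are needed.
A packing using 9 vans:
  van 1: 1400 = 1400
  van 2: 1400 = 1400
  van 3: 1300 + 200 = 1500
  van 4: 1200 + 200 = 1400
  van 5: 1100 = 1100
  van 6: 900 = 900
  van 7: 800 = 800
  van 8: 800 = 800
  van 9: 800 = 800
This matches the lower bound, so 9 is optimal.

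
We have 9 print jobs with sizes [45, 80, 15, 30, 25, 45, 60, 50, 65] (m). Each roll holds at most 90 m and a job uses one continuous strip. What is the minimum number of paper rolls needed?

5

Total = 80 + 65 + 60 + 50 + 45 + 45 + 30 + 25 + 15 = 415 m.
Lower bound: ⌈415/90⌉ = 5 paper rolls.
A packing using 5 paper rolls:
  roll 1: 80 = 80
  roll 2: 65 + 25 = 90
  roll 3: 60 + 30 = 90
  roll 4: 50 + 15 = 65
  roll 5: 45 + 45 = 90
This matches the lower bound, so 5 is optimal.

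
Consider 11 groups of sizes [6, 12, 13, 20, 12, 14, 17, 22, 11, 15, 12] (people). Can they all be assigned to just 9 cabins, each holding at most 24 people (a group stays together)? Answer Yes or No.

Yes

A valid assignment using 8 cabins:
  cabin 1: 22 = 22
  cabin 2: 20 = 20
  cabin 3: 17 + 6 = 23
  cabin 4: 15 = 15
  cabin 5: 14 = 14
  cabin 6: 13 + 11 = 24
  cabin 7: 12 + 12 = 24
  cabin 8: 12 = 12
That uses only 8 ≤ 9, so 9 cabins are enough.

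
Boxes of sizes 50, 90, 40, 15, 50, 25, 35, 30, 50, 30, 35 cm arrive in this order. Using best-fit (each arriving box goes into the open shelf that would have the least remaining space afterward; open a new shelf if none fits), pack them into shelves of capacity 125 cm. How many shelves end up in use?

4

  50 → shelf 1 (new)  [load 50/125]
  90 → shelf 2 (new)  [load 90/125]
  40 → shelf 1  [load 90/125]
  15 → shelf 1  [load 105/125]
  50 → shelf 3 (new)  [load 50/125]
  25 → shelf 2  [load 115/125]
  35 → shelf 3  [load 85/125]
  30 → shelf 3  [load 115/125]
  50 → shelf 4 (new)  [load 50/125]
  30 → shelf 4  [load 80/125]
  35 → shelf 4  [load 115/125]
4 shelves opened.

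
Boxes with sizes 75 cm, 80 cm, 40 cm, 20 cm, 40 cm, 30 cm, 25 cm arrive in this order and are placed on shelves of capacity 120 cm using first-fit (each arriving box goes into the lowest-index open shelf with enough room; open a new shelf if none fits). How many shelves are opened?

3

  75 → shelf 1 (new)  [load 75/120]
  80 → shelf 2 (new)  [load 80/120]
  40 → shelf 1  [load 115/120]
  20 → shelf 2  [load 100/120]
  40 → shelf 3 (new)  [load 40/120]
  30 → shelf 3  [load 70/120]
  25 → shelf 3  [load 95/120]
3 shelves opened.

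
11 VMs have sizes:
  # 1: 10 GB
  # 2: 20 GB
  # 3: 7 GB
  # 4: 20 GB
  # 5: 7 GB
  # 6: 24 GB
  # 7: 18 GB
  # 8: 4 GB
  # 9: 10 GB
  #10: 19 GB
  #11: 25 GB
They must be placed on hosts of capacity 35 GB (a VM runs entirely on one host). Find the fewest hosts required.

Total = 25 + 24 + 20 + 20 + 19 + 18 + 10 + 10 + 7 + 7 + 4 = 164 GB.
Lower bound: ⌈164/35⌉ = 5 hosts.
Also, 6 VMs each exceed 35/2 GB, and no two of those can share a host, so at least 6 hosts are needed.
A packing using 6 hosts:
  host 1: 25 + 10 = 35
  host 2: 24 + 10 = 34
  host 3: 20 + 7 + 7 = 34
  host 4: 20 + 4 = 24
  host 5: 19 = 19
  host 6: 18 = 18
This matches the lower bound, so 6 is optimal.

6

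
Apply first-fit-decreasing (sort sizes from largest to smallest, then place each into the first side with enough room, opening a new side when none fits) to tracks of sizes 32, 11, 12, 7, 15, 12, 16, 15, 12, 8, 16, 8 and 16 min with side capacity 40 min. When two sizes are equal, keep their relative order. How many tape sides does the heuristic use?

5

Sorted descending: 32, 16, 16, 16, 15, 15, 12, 12, 12, 11, 8, 8, 7.
  32 → side 1 (new)  [load 32/40]
  16 → side 2 (new)  [load 16/40]
  16 → side 2  [load 32/40]
  16 → side 3 (new)  [load 16/40]
  15 → side 3  [load 31/40]
  15 → side 4 (new)  [load 15/40]
  12 → side 4  [load 27/40]
  12 → side 4  [load 39/40]
  12 → side 5 (new)  [load 12/40]
  11 → side 5  [load 23/40]
  8 → side 1  [load 40/40]
  8 → side 2  [load 40/40]
  7 → side 3  [load 38/40]
5 tape sides opened.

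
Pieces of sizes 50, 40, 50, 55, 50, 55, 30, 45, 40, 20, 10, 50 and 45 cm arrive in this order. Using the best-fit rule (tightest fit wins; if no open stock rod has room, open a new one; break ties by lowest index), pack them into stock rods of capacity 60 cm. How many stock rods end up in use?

  50 → stock rod 1 (new)  [load 50/60]
  40 → stock rod 2 (new)  [load 40/60]
  50 → stock rod 3 (new)  [load 50/60]
  55 → stock rod 4 (new)  [load 55/60]
  50 → stock rod 5 (new)  [load 50/60]
  55 → stock rod 6 (new)  [load 55/60]
  30 → stock rod 7 (new)  [load 30/60]
  45 → stock rod 8 (new)  [load 45/60]
  40 → stock rod 9 (new)  [load 40/60]
  20 → stock rod 2  [load 60/60]
  10 → stock rod 1  [load 60/60]
  50 → stock rod 10 (new)  [load 50/60]
  45 → stock rod 11 (new)  [load 45/60]
11 stock rods opened.

11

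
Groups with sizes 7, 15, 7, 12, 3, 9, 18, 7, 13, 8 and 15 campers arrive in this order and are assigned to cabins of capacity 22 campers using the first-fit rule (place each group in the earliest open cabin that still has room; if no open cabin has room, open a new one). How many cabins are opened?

6

  7 → cabin 1 (new)  [load 7/22]
  15 → cabin 1  [load 22/22]
  7 → cabin 2 (new)  [load 7/22]
  12 → cabin 2  [load 19/22]
  3 → cabin 2  [load 22/22]
  9 → cabin 3 (new)  [load 9/22]
  18 → cabin 4 (new)  [load 18/22]
  7 → cabin 3  [load 16/22]
  13 → cabin 5 (new)  [load 13/22]
  8 → cabin 5  [load 21/22]
  15 → cabin 6 (new)  [load 15/22]
6 cabins opened.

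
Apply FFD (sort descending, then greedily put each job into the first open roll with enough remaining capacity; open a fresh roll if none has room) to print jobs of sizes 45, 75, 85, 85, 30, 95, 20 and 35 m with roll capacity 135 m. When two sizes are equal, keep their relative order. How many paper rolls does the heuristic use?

Sorted descending: 95, 85, 85, 75, 45, 35, 30, 20.
  95 → roll 1 (new)  [load 95/135]
  85 → roll 2 (new)  [load 85/135]
  85 → roll 3 (new)  [load 85/135]
  75 → roll 4 (new)  [load 75/135]
  45 → roll 2  [load 130/135]
  35 → roll 1  [load 130/135]
  30 → roll 3  [load 115/135]
  20 → roll 3  [load 135/135]
4 paper rolls opened.

4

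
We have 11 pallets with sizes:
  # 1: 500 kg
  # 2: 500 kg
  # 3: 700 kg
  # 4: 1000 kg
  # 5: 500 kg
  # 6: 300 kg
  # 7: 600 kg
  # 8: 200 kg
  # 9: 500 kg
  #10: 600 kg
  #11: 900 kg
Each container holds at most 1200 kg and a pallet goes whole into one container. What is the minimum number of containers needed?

Total = 1000 + 900 + 700 + 600 + 600 + 500 + 500 + 500 + 500 + 300 + 200 = 6300 kg.
Lower bound: ⌈6300/1200⌉ = 6 containers.
A packing using 6 containers:
  container 1: 1000 + 200 = 1200
  container 2: 900 + 300 = 1200
  container 3: 700 + 500 = 1200
  container 4: 600 + 600 = 1200
  container 5: 500 + 500 = 1000
  container 6: 500 = 500
This matches the lower bound, so 6 is optimal.

6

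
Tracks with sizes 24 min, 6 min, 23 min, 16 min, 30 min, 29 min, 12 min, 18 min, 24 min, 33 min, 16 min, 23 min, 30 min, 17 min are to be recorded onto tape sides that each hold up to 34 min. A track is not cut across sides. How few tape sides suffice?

11

Total = 33 + 30 + 30 + 29 + 24 + 24 + 23 + 23 + 18 + 17 + 16 + 16 + 12 + 6 = 301 min.
Lower bound: ⌈301/34⌉ = 9 tape sides.
A packing using 11 tape sides:
  side 1: 33 = 33
  side 2: 30 = 30
  side 3: 30 = 30
  side 4: 29 = 29
  side 5: 24 + 6 = 30
  side 6: 24 = 24
  side 7: 23 = 23
  side 8: 23 = 23
  side 9: 18 + 16 = 34
  side 10: 17 + 16 = 33
  side 11: 12 = 12
No arrangement into 10 tape sides stays within capacity, so 11 is optimal.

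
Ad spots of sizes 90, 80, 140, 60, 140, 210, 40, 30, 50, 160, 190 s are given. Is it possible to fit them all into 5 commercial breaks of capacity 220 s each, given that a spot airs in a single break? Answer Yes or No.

No

Total = 1190 s; ⌈1190/220⌉ = 6.
At least 6 commercial breaks are required, but only 5 are allowed.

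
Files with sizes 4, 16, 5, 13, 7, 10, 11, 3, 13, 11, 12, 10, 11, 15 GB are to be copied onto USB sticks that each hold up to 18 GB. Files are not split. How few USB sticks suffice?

10

Total = 16 + 15 + 13 + 13 + 12 + 11 + 11 + 11 + 10 + 10 + 7 + 5 + 4 + 3 = 141 GB.
Lower bound: ⌈141/18⌉ = 8 USB sticks.
Also, 10 files each exceed 9 GB, and no two of those can share a USB stick, so at least 10 USB sticks are needed.
A packing using 10 USB sticks:
  USB stick 1: 16 = 16
  USB stick 2: 15 + 3 = 18
  USB stick 3: 13 + 5 = 18
  USB stick 4: 13 + 4 = 17
  USB stick 5: 12 = 12
  USB stick 6: 11 + 7 = 18
  USB stick 7: 11 = 11
  USB stick 8: 11 = 11
  USB stick 9: 10 = 10
  USB stick 10: 10 = 10
This matches the lower bound, so 10 is optimal.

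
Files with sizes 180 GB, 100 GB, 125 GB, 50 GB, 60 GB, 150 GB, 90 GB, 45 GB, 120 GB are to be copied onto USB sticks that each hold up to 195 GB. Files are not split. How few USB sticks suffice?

5

Total = 180 + 150 + 125 + 120 + 100 + 90 + 60 + 50 + 45 = 920 GB.
Lower bound: ⌈920/195⌉ = 5 USB sticks.
A packing using 5 USB sticks:
  USB stick 1: 180 = 180
  USB stick 2: 150 + 45 = 195
  USB stick 3: 125 + 60 = 185
  USB stick 4: 120 + 50 = 170
  USB stick 5: 100 + 90 = 190
This matches the lower bound, so 5 is optimal.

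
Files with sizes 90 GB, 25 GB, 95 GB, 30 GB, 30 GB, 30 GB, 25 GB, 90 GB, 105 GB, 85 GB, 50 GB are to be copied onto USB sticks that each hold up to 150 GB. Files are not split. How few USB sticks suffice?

Total = 105 + 95 + 90 + 90 + 85 + 50 + 30 + 30 + 30 + 25 + 25 = 655 GB.
Lower bound: ⌈655/150⌉ = 5 USB sticks.
A packing using 5 USB sticks:
  USB stick 1: 105 + 30 = 135
  USB stick 2: 95 + 50 = 145
  USB stick 3: 90 + 30 + 30 = 150
  USB stick 4: 90 + 25 + 25 = 140
  USB stick 5: 85 = 85
This matches the lower bound, so 5 is optimal.

5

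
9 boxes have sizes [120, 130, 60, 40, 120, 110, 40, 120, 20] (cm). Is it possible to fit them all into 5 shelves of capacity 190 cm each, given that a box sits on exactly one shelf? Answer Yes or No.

A valid assignment using 5 shelves:
  shelf 1: 130 + 60 = 190
  shelf 2: 120 + 40 + 20 = 180
  shelf 3: 120 + 40 = 160
  shelf 4: 120 = 120
  shelf 5: 110 = 110
Every load is within 190 cm, so 5 shelves suffice.

Yes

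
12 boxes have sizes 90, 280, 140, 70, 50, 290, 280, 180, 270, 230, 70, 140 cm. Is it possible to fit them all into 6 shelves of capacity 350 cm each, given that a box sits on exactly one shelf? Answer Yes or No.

Total = 2090 cm; ⌈2090/350⌉ = 6.
The bound of 6 does not rule out 6, but exhaustive search shows no assignment into 6 shelves of capacity 350 cm exists — the minimum is 7.

No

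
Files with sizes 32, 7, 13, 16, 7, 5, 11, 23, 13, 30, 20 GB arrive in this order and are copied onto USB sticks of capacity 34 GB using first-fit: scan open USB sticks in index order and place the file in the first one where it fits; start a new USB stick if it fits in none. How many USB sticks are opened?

6

  32 → USB stick 1 (new)  [load 32/34]
  7 → USB stick 2 (new)  [load 7/34]
  13 → USB stick 2  [load 20/34]
  16 → USB stick 3 (new)  [load 16/34]
  7 → USB stick 2  [load 27/34]
  5 → USB stick 2  [load 32/34]
  11 → USB stick 3  [load 27/34]
  23 → USB stick 4 (new)  [load 23/34]
  13 → USB stick 5 (new)  [load 13/34]
  30 → USB stick 6 (new)  [load 30/34]
  20 → USB stick 5  [load 33/34]
6 USB sticks opened.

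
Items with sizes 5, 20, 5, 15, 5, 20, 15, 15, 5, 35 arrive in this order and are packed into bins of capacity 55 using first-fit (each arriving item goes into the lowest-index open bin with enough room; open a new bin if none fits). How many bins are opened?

  5 → bin 1 (new)  [load 5/55]
  20 → bin 1  [load 25/55]
  5 → bin 1  [load 30/55]
  15 → bin 1  [load 45/55]
  5 → bin 1  [load 50/55]
  20 → bin 2 (new)  [load 20/55]
  15 → bin 2  [load 35/55]
  15 → bin 2  [load 50/55]
  5 → bin 1  [load 55/55]
  35 → bin 3 (new)  [load 35/55]
3 bins opened.

3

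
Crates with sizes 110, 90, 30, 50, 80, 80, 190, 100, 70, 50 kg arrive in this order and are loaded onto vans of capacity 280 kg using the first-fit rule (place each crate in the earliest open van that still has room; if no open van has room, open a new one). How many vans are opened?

  110 → van 1 (new)  [load 110/280]
  90 → van 1  [load 200/280]
  30 → van 1  [load 230/280]
  50 → van 1  [load 280/280]
  80 → van 2 (new)  [load 80/280]
  80 → van 2  [load 160/280]
  190 → van 3 (new)  [load 190/280]
  100 → van 2  [load 260/280]
  70 → van 3  [load 260/280]
  50 → van 4 (new)  [load 50/280]
4 vans opened.

4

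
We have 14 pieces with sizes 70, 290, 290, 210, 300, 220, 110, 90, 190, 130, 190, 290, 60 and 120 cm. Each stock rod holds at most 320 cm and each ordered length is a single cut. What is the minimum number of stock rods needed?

9

Total = 300 + 290 + 290 + 290 + 220 + 210 + 190 + 190 + 130 + 120 + 110 + 90 + 70 + 60 = 2560 cm.
Lower bound: ⌈2560/320⌉ = 8 stock rods.
A packing using 9 stock rods:
  stock rod 1: 300 = 300
  stock rod 2: 290 = 290
  stock rod 3: 290 = 290
  stock rod 4: 290 = 290
  stock rod 5: 220 + 90 = 310
  stock rod 6: 210 + 110 = 320
  stock rod 7: 190 + 130 = 320
  stock rod 8: 190 + 120 = 310
  stock rod 9: 70 + 60 = 130
No arrangement into 8 stock rods stays within capacity, so 9 is optimal.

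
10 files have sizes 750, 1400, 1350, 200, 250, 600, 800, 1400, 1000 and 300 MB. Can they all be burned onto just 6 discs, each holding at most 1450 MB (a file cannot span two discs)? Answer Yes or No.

Yes

A valid assignment using 6 discs:
  disc 1: 1400 = 1400
  disc 2: 1400 = 1400
  disc 3: 1350 = 1350
  disc 4: 1000 + 300 = 1300
  disc 5: 800 + 600 = 1400
  disc 6: 750 + 250 + 200 = 1200
Every load is within 1450 MB, so 6 discs suffice.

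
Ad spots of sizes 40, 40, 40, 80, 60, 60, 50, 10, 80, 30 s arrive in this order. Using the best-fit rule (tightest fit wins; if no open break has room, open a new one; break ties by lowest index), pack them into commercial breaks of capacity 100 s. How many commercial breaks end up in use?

  40 → break 1 (new)  [load 40/100]
  40 → break 1  [load 80/100]
  40 → break 2 (new)  [load 40/100]
  80 → break 3 (new)  [load 80/100]
  60 → break 2  [load 100/100]
  60 → break 4 (new)  [load 60/100]
  50 → break 5 (new)  [load 50/100]
  10 → break 1  [load 90/100]
  80 → break 6 (new)  [load 80/100]
  30 → break 4  [load 90/100]
6 commercial breaks opened.

6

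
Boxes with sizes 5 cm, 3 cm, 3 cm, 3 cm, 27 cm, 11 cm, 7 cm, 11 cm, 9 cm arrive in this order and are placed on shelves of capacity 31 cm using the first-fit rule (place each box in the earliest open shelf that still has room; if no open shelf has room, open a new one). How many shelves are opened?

3

  5 → shelf 1 (new)  [load 5/31]
  3 → shelf 1  [load 8/31]
  3 → shelf 1  [load 11/31]
  3 → shelf 1  [load 14/31]
  27 → shelf 2 (new)  [load 27/31]
  11 → shelf 1  [load 25/31]
  7 → shelf 3 (new)  [load 7/31]
  11 → shelf 3  [load 18/31]
  9 → shelf 3  [load 27/31]
3 shelves opened.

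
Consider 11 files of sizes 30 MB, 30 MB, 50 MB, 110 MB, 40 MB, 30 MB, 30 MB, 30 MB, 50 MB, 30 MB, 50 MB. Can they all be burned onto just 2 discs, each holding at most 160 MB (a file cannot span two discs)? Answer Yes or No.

Total = 480 MB; ⌈480/160⌉ = 3.
At least 3 discs are required, but only 2 are allowed.

No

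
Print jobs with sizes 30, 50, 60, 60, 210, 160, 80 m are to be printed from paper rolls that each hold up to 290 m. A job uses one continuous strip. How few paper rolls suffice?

Total = 210 + 160 + 80 + 60 + 60 + 50 + 30 = 650 m.
Lower bound: ⌈650/290⌉ = 3 paper rolls.
A packing using 3 paper rolls:
  roll 1: 210 + 80 = 290
  roll 2: 160 + 60 + 60 = 280
  roll 3: 50 + 30 = 80
This matches the lower bound, so 3 is optimal.

3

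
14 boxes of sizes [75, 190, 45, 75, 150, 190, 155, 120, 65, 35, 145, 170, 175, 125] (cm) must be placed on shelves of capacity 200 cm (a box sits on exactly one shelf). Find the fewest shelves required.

Total = 190 + 190 + 175 + 170 + 155 + 150 + 145 + 125 + 120 + 75 + 75 + 65 + 45 + 35 = 1715 cm.
Lower bound: ⌈1715/200⌉ = 9 shelves.
A packing using 10 shelves:
  shelf 1: 190 = 190
  shelf 2: 190 = 190
  shelf 3: 175 = 175
  shelf 4: 170 = 170
  shelf 5: 155 + 45 = 200
  shelf 6: 150 + 35 = 185
  shelf 7: 145 = 145
  shelf 8: 125 + 75 = 200
  shelf 9: 120 + 75 = 195
  shelf 10: 65 = 65
No arrangement into 9 shelves stays within capacity, so 10 is optimal.

10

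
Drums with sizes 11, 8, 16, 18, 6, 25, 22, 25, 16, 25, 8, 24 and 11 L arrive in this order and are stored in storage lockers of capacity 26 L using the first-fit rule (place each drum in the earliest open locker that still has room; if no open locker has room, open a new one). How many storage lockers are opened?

10

  11 → locker 1 (new)  [load 11/26]
  8 → locker 1  [load 19/26]
  16 → locker 2 (new)  [load 16/26]
  18 → locker 3 (new)  [load 18/26]
  6 → locker 1  [load 25/26]
  25 → locker 4 (new)  [load 25/26]
  22 → locker 5 (new)  [load 22/26]
  25 → locker 6 (new)  [load 25/26]
  16 → locker 7 (new)  [load 16/26]
  25 → locker 8 (new)  [load 25/26]
  8 → locker 2  [load 24/26]
  24 → locker 9 (new)  [load 24/26]
  11 → locker 10 (new)  [load 11/26]
10 storage lockers opened.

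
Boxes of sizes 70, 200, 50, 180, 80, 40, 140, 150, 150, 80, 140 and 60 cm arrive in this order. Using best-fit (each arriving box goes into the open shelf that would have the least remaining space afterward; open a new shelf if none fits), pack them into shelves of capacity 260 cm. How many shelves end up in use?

6

  70 → shelf 1 (new)  [load 70/260]
  200 → shelf 2 (new)  [load 200/260]
  50 → shelf 2  [load 250/260]
  180 → shelf 1  [load 250/260]
  80 → shelf 3 (new)  [load 80/260]
  40 → shelf 3  [load 120/260]
  140 → shelf 3  [load 260/260]
  150 → shelf 4 (new)  [load 150/260]
  150 → shelf 5 (new)  [load 150/260]
  80 → shelf 4  [load 230/260]
  140 → shelf 6 (new)  [load 140/260]
  60 → shelf 5  [load 210/260]
6 shelves opened.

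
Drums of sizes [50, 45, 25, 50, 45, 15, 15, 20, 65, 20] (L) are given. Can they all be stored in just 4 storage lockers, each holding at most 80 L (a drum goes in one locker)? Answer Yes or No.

No

Total = 350 L; ⌈350/80⌉ = 5.
At least 5 storage lockers are required, but only 4 are allowed.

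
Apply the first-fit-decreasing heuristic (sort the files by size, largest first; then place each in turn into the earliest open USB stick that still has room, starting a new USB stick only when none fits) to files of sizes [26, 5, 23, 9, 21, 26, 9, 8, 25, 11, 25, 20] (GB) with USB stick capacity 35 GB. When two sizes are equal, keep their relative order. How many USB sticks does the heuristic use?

7

Sorted descending: 26, 26, 25, 25, 23, 21, 20, 11, 9, 9, 8, 5.
  26 → USB stick 1 (new)  [load 26/35]
  26 → USB stick 2 (new)  [load 26/35]
  25 → USB stick 3 (new)  [load 25/35]
  25 → USB stick 4 (new)  [load 25/35]
  23 → USB stick 5 (new)  [load 23/35]
  21 → USB stick 6 (new)  [load 21/35]
  20 → USB stick 7 (new)  [load 20/35]
  11 → USB stick 5  [load 34/35]
  9 → USB stick 1  [load 35/35]
  9 → USB stick 2  [load 35/35]
  8 → USB stick 3  [load 33/35]
  5 → USB stick 4  [load 30/35]
7 USB sticks opened.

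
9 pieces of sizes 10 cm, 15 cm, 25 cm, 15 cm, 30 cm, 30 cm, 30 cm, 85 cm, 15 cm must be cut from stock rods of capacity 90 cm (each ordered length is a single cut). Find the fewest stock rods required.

3

Total = 85 + 30 + 30 + 30 + 25 + 15 + 15 + 15 + 10 = 255 cm.
Lower bound: ⌈255/90⌉ = 3 stock rods.
A packing using 3 stock rods:
  stock rod 1: 85 = 85
  stock rod 2: 30 + 30 + 30 = 90
  stock rod 3: 25 + 15 + 15 + 15 + 10 = 80
This matches the lower bound, so 3 is optimal.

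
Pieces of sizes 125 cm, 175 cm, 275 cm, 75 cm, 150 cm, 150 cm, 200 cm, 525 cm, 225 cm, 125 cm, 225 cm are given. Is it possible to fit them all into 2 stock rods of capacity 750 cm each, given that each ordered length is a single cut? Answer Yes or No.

Total = 2250 cm; ⌈2250/750⌉ = 3.
At least 3 stock rods are required, but only 2 are allowed.

No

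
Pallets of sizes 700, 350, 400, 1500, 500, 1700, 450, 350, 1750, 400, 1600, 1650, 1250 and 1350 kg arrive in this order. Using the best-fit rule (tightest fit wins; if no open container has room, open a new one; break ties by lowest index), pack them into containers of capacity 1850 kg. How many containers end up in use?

  700 → container 1 (new)  [load 700/1850]
  350 → container 1  [load 1050/1850]
  400 → container 1  [load 1450/1850]
  1500 → container 2 (new)  [load 1500/1850]
  500 → container 3 (new)  [load 500/1850]
  1700 → container 4 (new)  [load 1700/1850]
  450 → container 3  [load 950/1850]
  350 → container 2  [load 1850/1850]
  1750 → container 5 (new)  [load 1750/1850]
  400 → container 1  [load 1850/1850]
  1600 → container 6 (new)  [load 1600/1850]
  1650 → container 7 (new)  [load 1650/1850]
  1250 → container 8 (new)  [load 1250/1850]
  1350 → container 9 (new)  [load 1350/1850]
9 containers opened.

9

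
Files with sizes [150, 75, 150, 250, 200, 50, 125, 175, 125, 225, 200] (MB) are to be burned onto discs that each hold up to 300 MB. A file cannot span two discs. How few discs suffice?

7

Total = 250 + 225 + 200 + 200 + 175 + 150 + 150 + 125 + 125 + 75 + 50 = 1725 MB.
Lower bound: ⌈1725/300⌉ = 6 discs.
A packing using 7 discs:
  disc 1: 250 + 50 = 300
  disc 2: 225 + 75 = 300
  disc 3: 200 = 200
  disc 4: 200 = 200
  disc 5: 175 + 125 = 300
  disc 6: 150 + 150 = 300
  disc 7: 125 = 125
No arrangement into 6 discs stays within capacity, so 7 is optimal.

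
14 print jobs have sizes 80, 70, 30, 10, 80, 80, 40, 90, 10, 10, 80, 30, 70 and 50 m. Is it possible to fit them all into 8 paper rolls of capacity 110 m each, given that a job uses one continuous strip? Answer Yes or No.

Yes

A valid assignment using 8 paper rolls:
  roll 1: 90 + 10 + 10 = 110
  roll 2: 80 + 30 = 110
  roll 3: 80 + 30 = 110
  roll 4: 80 + 10 = 90
  roll 5: 80 = 80
  roll 6: 70 + 40 = 110
  roll 7: 70 = 70
  roll 8: 50 = 50
Every load is within 110 m, so 8 paper rolls suffice.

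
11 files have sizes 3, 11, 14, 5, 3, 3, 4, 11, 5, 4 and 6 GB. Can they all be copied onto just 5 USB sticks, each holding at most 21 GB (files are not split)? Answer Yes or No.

A valid assignment using 4 USB sticks:
  USB stick 1: 14 + 6 = 20
  USB stick 2: 11 + 5 + 5 = 21
  USB stick 3: 11 + 4 + 4 = 19
  USB stick 4: 3 + 3 + 3 = 9
That uses only 4 ≤ 5, so 5 USB sticks are enough.

Yes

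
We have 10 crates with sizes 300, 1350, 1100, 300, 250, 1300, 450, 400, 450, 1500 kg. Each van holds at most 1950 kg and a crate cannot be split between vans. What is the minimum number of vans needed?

4

Total = 1500 + 1350 + 1300 + 1100 + 450 + 450 + 400 + 300 + 300 + 250 = 7400 kg.
Lower bound: ⌈7400/1950⌉ = 4 vans.
A packing using 4 vans:
  van 1: 1500 + 450 = 1950
  van 2: 1350 + 450 = 1800
  van 3: 1300 + 400 + 250 = 1950
  van 4: 1100 + 300 + 300 = 1700
This matches the lower bound, so 4 is optimal.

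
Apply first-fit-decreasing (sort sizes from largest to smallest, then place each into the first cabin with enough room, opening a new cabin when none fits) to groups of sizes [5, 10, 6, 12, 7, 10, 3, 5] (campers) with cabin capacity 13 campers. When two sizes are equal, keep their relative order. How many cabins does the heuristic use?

5

Sorted descending: 12, 10, 10, 7, 6, 5, 5, 3.
  12 → cabin 1 (new)  [load 12/13]
  10 → cabin 2 (new)  [load 10/13]
  10 → cabin 3 (new)  [load 10/13]
  7 → cabin 4 (new)  [load 7/13]
  6 → cabin 4  [load 13/13]
  5 → cabin 5 (new)  [load 5/13]
  5 → cabin 5  [load 10/13]
  3 → cabin 2  [load 13/13]
5 cabins opened.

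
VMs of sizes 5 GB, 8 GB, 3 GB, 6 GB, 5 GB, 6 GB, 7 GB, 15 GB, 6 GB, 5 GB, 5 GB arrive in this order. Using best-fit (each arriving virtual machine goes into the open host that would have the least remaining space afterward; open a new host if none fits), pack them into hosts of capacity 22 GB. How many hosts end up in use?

  5 → host 1 (new)  [load 5/22]
  8 → host 1  [load 13/22]
  3 → host 1  [load 16/22]
  6 → host 1  [load 22/22]
  5 → host 2 (new)  [load 5/22]
  6 → host 2  [load 11/22]
  7 → host 2  [load 18/22]
  15 → host 3 (new)  [load 15/22]
  6 → host 3  [load 21/22]
  5 → host 4 (new)  [load 5/22]
  5 → host 4  [load 10/22]
4 hosts opened.

4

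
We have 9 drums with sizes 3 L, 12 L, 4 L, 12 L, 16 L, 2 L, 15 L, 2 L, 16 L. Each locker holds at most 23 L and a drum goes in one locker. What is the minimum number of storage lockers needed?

5

Total = 16 + 16 + 15 + 12 + 12 + 4 + 3 + 2 + 2 = 82 L.
Lower bound: ⌈82/23⌉ = 4 storage lockers.
Also, 5 drums each exceed 23/2 L, and no two of those can share a locker, so at least 5 storage lockers are needed.
A packing using 5 storage lockers:
  locker 1: 16 + 4 + 3 = 23
  locker 2: 16 + 2 + 2 = 20
  locker 3: 15 = 15
  locker 4: 12 = 12
  locker 5: 12 = 12
This matches the lower bound, so 5 is optimal.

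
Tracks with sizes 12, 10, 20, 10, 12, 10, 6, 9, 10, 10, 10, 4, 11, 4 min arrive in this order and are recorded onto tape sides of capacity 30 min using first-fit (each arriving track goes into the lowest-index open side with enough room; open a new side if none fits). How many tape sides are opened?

  12 → side 1 (new)  [load 12/30]
  10 → side 1  [load 22/30]
  20 → side 2 (new)  [load 20/30]
  10 → side 2  [load 30/30]
  12 → side 3 (new)  [load 12/30]
  10 → side 3  [load 22/30]
  6 → side 1  [load 28/30]
  9 → side 4 (new)  [load 9/30]
  10 → side 4  [load 19/30]
  10 → side 4  [load 29/30]
  10 → side 5 (new)  [load 10/30]
  4 → side 3  [load 26/30]
  11 → side 5  [load 21/30]
  4 → side 3  [load 30/30]
5 tape sides opened.

5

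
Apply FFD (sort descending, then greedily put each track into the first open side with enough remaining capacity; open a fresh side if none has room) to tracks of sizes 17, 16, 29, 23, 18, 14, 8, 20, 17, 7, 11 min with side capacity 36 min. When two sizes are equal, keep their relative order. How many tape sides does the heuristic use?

6

Sorted descending: 29, 23, 20, 18, 17, 17, 16, 14, 11, 8, 7.
  29 → side 1 (new)  [load 29/36]
  23 → side 2 (new)  [load 23/36]
  20 → side 3 (new)  [load 20/36]
  18 → side 4 (new)  [load 18/36]
  17 → side 4  [load 35/36]
  17 → side 5 (new)  [load 17/36]
  16 → side 3  [load 36/36]
  14 → side 5  [load 31/36]
  11 → side 2  [load 34/36]
  8 → side 6 (new)  [load 8/36]
  7 → side 1  [load 36/36]
6 tape sides opened.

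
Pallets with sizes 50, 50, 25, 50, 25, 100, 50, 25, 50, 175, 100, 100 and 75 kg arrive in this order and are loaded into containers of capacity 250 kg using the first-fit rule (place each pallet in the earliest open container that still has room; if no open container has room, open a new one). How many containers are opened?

  50 → container 1 (new)  [load 50/250]
  50 → container 1  [load 100/250]
  25 → container 1  [load 125/250]
  50 → container 1  [load 175/250]
  25 → container 1  [load 200/250]
  100 → container 2 (new)  [load 100/250]
  50 → container 1  [load 250/250]
  25 → container 2  [load 125/250]
  50 → container 2  [load 175/250]
  175 → container 3 (new)  [load 175/250]
  100 → container 4 (new)  [load 100/250]
  100 → container 4  [load 200/250]
  75 → container 2  [load 250/250]
4 containers opened.

4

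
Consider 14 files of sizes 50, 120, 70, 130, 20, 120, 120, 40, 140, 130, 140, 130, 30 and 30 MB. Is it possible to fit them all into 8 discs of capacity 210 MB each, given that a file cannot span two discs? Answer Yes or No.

A valid assignment using 8 discs:
  disc 1: 140 + 70 = 210
  disc 2: 140 + 50 + 20 = 210
  disc 3: 130 + 40 + 30 = 200
  disc 4: 130 + 30 = 160
  disc 5: 130 = 130
  disc 6: 120 = 120
  disc 7: 120 = 120
  disc 8: 120 = 120
Every load is within 210 MB, so 8 discs suffice.

Yes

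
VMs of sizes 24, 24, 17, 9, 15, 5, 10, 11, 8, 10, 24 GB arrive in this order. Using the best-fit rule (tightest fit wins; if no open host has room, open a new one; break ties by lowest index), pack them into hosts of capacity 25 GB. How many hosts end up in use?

7

  24 → host 1 (new)  [load 24/25]
  24 → host 2 (new)  [load 24/25]
  17 → host 3 (new)  [load 17/25]
  9 → host 4 (new)  [load 9/25]
  15 → host 4  [load 24/25]
  5 → host 3  [load 22/25]
  10 → host 5 (new)  [load 10/25]
  11 → host 5  [load 21/25]
  8 → host 6 (new)  [load 8/25]
  10 → host 6  [load 18/25]
  24 → host 7 (new)  [load 24/25]
7 hosts opened.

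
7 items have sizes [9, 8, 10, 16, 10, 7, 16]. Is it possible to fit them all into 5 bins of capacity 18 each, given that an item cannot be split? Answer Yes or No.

A valid assignment using 5 bins:
  bin 1: 16 = 16
  bin 2: 16 = 16
  bin 3: 10 + 8 = 18
  bin 4: 10 + 7 = 17
  bin 5: 9 = 9
Every load is within 18, so 5 bins suffice.

Yes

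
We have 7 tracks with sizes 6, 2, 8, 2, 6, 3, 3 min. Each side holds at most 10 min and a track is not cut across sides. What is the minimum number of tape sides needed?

Total = 8 + 6 + 6 + 3 + 3 + 2 + 2 = 30 min.
Lower bound: ⌈30/10⌉ = 3 tape sides.
A packing using 4 tape sides:
  side 1: 8 + 2 = 10
  side 2: 6 + 3 = 9
  side 3: 6 + 3 = 9
  side 4: 2 = 2
No arrangement into 3 tape sides stays within capacity, so 4 is optimal.

4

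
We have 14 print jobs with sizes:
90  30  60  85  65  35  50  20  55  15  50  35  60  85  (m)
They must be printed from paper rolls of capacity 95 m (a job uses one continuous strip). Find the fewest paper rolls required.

9

Total = 90 + 85 + 85 + 65 + 60 + 60 + 55 + 50 + 50 + 35 + 35 + 30 + 20 + 15 = 735 m.
Lower bound: ⌈735/95⌉ = 8 paper rolls.
Also, 9 print jobs each exceed 95/2 m, and no two of those can share a roll, so at least 9 paper rolls are needed.
A packing using 9 paper rolls:
  roll 1: 90 = 90
  roll 2: 85 = 85
  roll 3: 85 = 85
  roll 4: 65 + 30 = 95
  roll 5: 60 + 35 = 95
  roll 6: 60 + 35 = 95
  roll 7: 55 + 20 + 15 = 90
  roll 8: 50 = 50
  roll 9: 50 = 50
This matches the lower bound, so 9 is optimal.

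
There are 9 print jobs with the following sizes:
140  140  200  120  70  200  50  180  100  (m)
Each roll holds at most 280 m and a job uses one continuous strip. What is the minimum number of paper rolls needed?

5

Total = 200 + 200 + 180 + 140 + 140 + 120 + 100 + 70 + 50 = 1200 m.
Lower bound: ⌈1200/280⌉ = 5 paper rolls.
A packing using 5 paper rolls:
  roll 1: 200 + 70 = 270
  roll 2: 200 + 50 = 250
  roll 3: 180 + 100 = 280
  roll 4: 140 + 140 = 280
  roll 5: 120 = 120
This matches the lower bound, so 5 is optimal.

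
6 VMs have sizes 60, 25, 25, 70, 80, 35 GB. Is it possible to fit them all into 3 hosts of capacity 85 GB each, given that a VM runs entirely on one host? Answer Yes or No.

Total = 295 GB; ⌈295/85⌉ = 4.
At least 4 hosts are required, but only 3 are allowed.

No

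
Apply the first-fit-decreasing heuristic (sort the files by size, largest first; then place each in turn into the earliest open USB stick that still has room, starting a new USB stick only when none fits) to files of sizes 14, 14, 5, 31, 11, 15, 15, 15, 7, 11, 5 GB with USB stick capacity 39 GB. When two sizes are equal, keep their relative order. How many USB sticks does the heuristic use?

4

Sorted descending: 31, 15, 15, 15, 14, 14, 11, 11, 7, 5, 5.
  31 → USB stick 1 (new)  [load 31/39]
  15 → USB stick 2 (new)  [load 15/39]
  15 → USB stick 2  [load 30/39]
  15 → USB stick 3 (new)  [load 15/39]
  14 → USB stick 3  [load 29/39]
  14 → USB stick 4 (new)  [load 14/39]
  11 → USB stick 4  [load 25/39]
  11 → USB stick 4  [load 36/39]
  7 → USB stick 1  [load 38/39]
  5 → USB stick 2  [load 35/39]
  5 → USB stick 3  [load 34/39]
4 USB sticks opened.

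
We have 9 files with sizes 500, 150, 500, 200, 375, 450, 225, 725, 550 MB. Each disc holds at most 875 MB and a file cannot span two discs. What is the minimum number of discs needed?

Total = 725 + 550 + 500 + 500 + 450 + 375 + 225 + 200 + 150 = 3675 MB.
Lower bound: ⌈3675/875⌉ = 5 discs.
A packing using 5 discs:
  disc 1: 725 + 150 = 875
  disc 2: 550 + 225 = 775
  disc 3: 500 + 375 = 875
  disc 4: 500 + 200 = 700
  disc 5: 450 = 450
This matches the lower bound, so 5 is optimal.

5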